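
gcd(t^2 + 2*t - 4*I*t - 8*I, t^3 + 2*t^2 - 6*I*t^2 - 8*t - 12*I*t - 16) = t^2 + t*(2 - 4*I) - 8*I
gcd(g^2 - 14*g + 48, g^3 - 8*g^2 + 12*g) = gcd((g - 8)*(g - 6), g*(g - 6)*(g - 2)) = g - 6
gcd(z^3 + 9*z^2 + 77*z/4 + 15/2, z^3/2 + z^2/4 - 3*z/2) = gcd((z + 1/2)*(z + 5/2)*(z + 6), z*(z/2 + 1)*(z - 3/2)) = 1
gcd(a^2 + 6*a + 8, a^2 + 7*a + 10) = a + 2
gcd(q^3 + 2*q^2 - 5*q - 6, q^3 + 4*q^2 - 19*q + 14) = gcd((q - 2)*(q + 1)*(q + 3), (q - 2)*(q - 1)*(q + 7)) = q - 2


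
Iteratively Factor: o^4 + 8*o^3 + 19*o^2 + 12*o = (o + 3)*(o^3 + 5*o^2 + 4*o) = (o + 3)*(o + 4)*(o^2 + o) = o*(o + 3)*(o + 4)*(o + 1)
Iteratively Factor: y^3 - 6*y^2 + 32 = (y - 4)*(y^2 - 2*y - 8) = (y - 4)^2*(y + 2)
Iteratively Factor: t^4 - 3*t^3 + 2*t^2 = (t - 2)*(t^3 - t^2) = t*(t - 2)*(t^2 - t) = t*(t - 2)*(t - 1)*(t)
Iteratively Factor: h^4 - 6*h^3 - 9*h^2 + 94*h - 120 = (h - 3)*(h^3 - 3*h^2 - 18*h + 40) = (h - 3)*(h + 4)*(h^2 - 7*h + 10) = (h - 5)*(h - 3)*(h + 4)*(h - 2)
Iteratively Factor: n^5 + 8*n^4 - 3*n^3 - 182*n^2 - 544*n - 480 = (n + 2)*(n^4 + 6*n^3 - 15*n^2 - 152*n - 240) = (n + 2)*(n + 3)*(n^3 + 3*n^2 - 24*n - 80) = (n + 2)*(n + 3)*(n + 4)*(n^2 - n - 20) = (n - 5)*(n + 2)*(n + 3)*(n + 4)*(n + 4)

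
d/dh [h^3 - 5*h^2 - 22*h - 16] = 3*h^2 - 10*h - 22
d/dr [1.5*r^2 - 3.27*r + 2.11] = 3.0*r - 3.27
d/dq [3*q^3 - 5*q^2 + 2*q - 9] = 9*q^2 - 10*q + 2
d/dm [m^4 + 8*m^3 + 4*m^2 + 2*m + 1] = 4*m^3 + 24*m^2 + 8*m + 2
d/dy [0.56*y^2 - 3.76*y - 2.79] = 1.12*y - 3.76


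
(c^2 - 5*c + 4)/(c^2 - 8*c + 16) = (c - 1)/(c - 4)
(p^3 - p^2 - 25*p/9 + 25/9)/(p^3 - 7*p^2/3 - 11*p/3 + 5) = (p - 5/3)/(p - 3)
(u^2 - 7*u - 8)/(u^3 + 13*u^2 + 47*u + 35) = (u - 8)/(u^2 + 12*u + 35)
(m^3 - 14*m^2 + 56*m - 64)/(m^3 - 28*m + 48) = (m - 8)/(m + 6)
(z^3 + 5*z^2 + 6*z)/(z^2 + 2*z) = z + 3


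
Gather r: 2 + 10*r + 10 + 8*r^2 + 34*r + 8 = 8*r^2 + 44*r + 20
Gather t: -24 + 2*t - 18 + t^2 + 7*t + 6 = t^2 + 9*t - 36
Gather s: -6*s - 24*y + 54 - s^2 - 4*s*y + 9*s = -s^2 + s*(3 - 4*y) - 24*y + 54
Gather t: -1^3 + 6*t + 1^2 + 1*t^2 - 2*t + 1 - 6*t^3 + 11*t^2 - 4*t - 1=-6*t^3 + 12*t^2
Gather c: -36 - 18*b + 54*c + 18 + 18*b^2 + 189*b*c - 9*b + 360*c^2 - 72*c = 18*b^2 - 27*b + 360*c^2 + c*(189*b - 18) - 18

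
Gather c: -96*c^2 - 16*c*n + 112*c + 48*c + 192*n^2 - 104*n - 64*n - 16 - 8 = -96*c^2 + c*(160 - 16*n) + 192*n^2 - 168*n - 24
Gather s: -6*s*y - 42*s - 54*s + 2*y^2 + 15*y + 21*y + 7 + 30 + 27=s*(-6*y - 96) + 2*y^2 + 36*y + 64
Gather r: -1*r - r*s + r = -r*s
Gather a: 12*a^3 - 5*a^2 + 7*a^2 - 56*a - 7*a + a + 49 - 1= 12*a^3 + 2*a^2 - 62*a + 48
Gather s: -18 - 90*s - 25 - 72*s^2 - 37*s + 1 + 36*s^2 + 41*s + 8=-36*s^2 - 86*s - 34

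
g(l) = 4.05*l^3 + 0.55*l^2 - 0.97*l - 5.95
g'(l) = 12.15*l^2 + 1.1*l - 0.97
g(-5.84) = -788.19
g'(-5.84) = 406.99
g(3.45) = 163.56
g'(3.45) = 147.44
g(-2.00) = -34.21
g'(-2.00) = 45.43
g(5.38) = 635.42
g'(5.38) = 356.62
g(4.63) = 403.32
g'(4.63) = 264.58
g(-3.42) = -158.21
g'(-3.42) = 137.38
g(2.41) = 51.60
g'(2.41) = 72.25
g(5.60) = 717.11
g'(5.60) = 386.21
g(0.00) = -5.95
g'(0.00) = -0.97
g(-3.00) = -107.44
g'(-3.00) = 105.08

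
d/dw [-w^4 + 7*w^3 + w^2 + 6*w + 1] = -4*w^3 + 21*w^2 + 2*w + 6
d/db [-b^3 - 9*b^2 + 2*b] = -3*b^2 - 18*b + 2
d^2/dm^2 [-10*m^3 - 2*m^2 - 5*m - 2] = -60*m - 4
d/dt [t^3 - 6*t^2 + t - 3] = 3*t^2 - 12*t + 1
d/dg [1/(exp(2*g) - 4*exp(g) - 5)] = 2*(2 - exp(g))*exp(g)/(-exp(2*g) + 4*exp(g) + 5)^2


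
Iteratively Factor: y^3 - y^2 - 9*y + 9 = (y - 3)*(y^2 + 2*y - 3) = (y - 3)*(y + 3)*(y - 1)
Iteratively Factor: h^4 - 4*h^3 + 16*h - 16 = (h - 2)*(h^3 - 2*h^2 - 4*h + 8) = (h - 2)^2*(h^2 - 4) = (h - 2)^2*(h + 2)*(h - 2)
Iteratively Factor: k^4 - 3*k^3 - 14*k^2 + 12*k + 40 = (k + 2)*(k^3 - 5*k^2 - 4*k + 20) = (k - 2)*(k + 2)*(k^2 - 3*k - 10) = (k - 5)*(k - 2)*(k + 2)*(k + 2)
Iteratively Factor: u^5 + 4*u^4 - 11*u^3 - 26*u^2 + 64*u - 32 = (u + 4)*(u^4 - 11*u^2 + 18*u - 8) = (u - 1)*(u + 4)*(u^3 + u^2 - 10*u + 8) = (u - 1)^2*(u + 4)*(u^2 + 2*u - 8) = (u - 2)*(u - 1)^2*(u + 4)*(u + 4)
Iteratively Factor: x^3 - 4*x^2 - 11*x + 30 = (x - 2)*(x^2 - 2*x - 15) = (x - 2)*(x + 3)*(x - 5)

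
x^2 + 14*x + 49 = (x + 7)^2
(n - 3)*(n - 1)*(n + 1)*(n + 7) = n^4 + 4*n^3 - 22*n^2 - 4*n + 21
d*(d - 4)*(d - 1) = d^3 - 5*d^2 + 4*d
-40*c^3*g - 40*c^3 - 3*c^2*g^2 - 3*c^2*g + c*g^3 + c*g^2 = (-8*c + g)*(5*c + g)*(c*g + c)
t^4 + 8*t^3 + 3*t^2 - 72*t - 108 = (t - 3)*(t + 2)*(t + 3)*(t + 6)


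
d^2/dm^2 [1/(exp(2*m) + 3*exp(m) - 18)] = (2*(2*exp(m) + 3)^2*exp(m) - (4*exp(m) + 3)*(exp(2*m) + 3*exp(m) - 18))*exp(m)/(exp(2*m) + 3*exp(m) - 18)^3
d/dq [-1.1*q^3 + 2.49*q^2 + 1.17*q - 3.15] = -3.3*q^2 + 4.98*q + 1.17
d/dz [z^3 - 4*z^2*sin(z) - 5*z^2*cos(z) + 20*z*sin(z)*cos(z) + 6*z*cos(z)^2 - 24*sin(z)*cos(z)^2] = 5*z^2*sin(z) - 4*z^2*cos(z) + 3*z^2 - 8*z*sin(z) - 6*z*sin(2*z) - 10*z*cos(z) + 20*z*cos(2*z) + 10*sin(2*z) - 6*cos(z) + 3*cos(2*z) - 18*cos(3*z) + 3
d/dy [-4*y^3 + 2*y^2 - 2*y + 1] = -12*y^2 + 4*y - 2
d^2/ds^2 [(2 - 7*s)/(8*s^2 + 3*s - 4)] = 2*(-(7*s - 2)*(16*s + 3)^2 + (168*s + 5)*(8*s^2 + 3*s - 4))/(8*s^2 + 3*s - 4)^3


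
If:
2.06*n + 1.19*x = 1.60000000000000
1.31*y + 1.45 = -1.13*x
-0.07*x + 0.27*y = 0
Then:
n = 1.35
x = -0.99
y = -0.26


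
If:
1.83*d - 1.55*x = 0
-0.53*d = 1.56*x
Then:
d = 0.00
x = 0.00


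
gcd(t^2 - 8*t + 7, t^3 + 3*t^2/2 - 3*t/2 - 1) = t - 1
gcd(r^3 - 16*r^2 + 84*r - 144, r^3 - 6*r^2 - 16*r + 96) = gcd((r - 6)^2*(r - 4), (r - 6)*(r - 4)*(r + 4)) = r^2 - 10*r + 24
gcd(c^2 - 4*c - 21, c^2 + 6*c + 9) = c + 3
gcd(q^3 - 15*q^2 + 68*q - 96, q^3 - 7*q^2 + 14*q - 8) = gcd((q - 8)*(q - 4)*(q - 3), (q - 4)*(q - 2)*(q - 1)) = q - 4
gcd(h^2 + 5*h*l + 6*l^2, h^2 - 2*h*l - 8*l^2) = h + 2*l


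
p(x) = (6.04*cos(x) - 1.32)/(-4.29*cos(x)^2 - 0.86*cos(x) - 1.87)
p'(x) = (-8.58*sin(x)*cos(x) - 0.86*sin(x))*(6.04*cos(x) - 1.32)/(-4.29*cos(x)^2 - 0.86*cos(x) - 1.87)^2 - 6.04*sin(x)/(-4.29*cos(x)^2 - 0.86*cos(x) - 1.87)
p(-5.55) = -0.65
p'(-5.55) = 0.18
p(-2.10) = 1.73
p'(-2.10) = -0.01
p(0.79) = -0.64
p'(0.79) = 0.25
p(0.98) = -0.56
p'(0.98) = 0.66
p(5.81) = -0.67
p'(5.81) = -0.02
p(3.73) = 1.54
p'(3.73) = 0.49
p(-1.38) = 0.08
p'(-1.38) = -2.80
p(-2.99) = 1.40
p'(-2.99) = 0.13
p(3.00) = 1.40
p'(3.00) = -0.13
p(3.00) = 1.40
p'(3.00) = -0.13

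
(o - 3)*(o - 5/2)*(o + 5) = o^3 - o^2/2 - 20*o + 75/2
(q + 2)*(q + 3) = q^2 + 5*q + 6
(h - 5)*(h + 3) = h^2 - 2*h - 15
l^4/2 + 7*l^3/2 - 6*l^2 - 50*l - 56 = (l/2 + 1)*(l - 4)*(l + 2)*(l + 7)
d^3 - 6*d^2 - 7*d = d*(d - 7)*(d + 1)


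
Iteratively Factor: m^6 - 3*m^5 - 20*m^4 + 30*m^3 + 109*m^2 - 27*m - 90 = (m - 1)*(m^5 - 2*m^4 - 22*m^3 + 8*m^2 + 117*m + 90) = (m - 1)*(m + 1)*(m^4 - 3*m^3 - 19*m^2 + 27*m + 90) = (m - 3)*(m - 1)*(m + 1)*(m^3 - 19*m - 30) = (m - 5)*(m - 3)*(m - 1)*(m + 1)*(m^2 + 5*m + 6) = (m - 5)*(m - 3)*(m - 1)*(m + 1)*(m + 2)*(m + 3)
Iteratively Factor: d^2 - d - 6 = (d + 2)*(d - 3)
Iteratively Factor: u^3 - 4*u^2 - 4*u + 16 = (u - 4)*(u^2 - 4) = (u - 4)*(u - 2)*(u + 2)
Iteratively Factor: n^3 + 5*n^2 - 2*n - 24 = (n + 3)*(n^2 + 2*n - 8) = (n + 3)*(n + 4)*(n - 2)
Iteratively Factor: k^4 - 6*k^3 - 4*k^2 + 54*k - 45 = (k - 5)*(k^3 - k^2 - 9*k + 9) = (k - 5)*(k - 1)*(k^2 - 9) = (k - 5)*(k - 3)*(k - 1)*(k + 3)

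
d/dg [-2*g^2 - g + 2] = -4*g - 1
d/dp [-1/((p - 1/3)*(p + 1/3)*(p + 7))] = 9*(27*p^2 + 126*p - 1)/(81*p^6 + 1134*p^5 + 3951*p^4 - 252*p^3 - 881*p^2 + 14*p + 49)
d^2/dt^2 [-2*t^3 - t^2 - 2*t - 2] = -12*t - 2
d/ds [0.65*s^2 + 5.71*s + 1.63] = 1.3*s + 5.71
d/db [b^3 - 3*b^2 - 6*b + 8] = 3*b^2 - 6*b - 6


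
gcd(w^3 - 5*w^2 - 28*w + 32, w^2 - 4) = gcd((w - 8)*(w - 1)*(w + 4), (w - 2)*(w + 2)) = 1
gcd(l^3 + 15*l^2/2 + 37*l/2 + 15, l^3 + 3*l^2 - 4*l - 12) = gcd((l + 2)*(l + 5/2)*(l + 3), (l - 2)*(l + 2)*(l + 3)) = l^2 + 5*l + 6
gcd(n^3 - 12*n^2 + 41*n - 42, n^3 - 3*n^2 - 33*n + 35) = n - 7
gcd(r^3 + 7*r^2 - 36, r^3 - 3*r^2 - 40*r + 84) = r^2 + 4*r - 12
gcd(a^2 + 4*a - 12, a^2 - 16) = 1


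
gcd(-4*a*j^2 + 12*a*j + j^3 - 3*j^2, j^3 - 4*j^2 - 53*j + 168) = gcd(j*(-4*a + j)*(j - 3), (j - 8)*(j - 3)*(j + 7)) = j - 3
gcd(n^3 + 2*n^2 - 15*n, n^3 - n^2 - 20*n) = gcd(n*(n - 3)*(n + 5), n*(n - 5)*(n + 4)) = n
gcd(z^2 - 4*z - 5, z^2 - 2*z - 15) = z - 5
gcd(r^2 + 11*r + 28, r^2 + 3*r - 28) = r + 7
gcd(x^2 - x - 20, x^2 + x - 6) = 1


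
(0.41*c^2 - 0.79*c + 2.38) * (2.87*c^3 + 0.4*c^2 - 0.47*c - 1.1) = 1.1767*c^5 - 2.1033*c^4 + 6.3219*c^3 + 0.8723*c^2 - 0.2496*c - 2.618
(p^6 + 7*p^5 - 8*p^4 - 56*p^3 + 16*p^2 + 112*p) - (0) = p^6 + 7*p^5 - 8*p^4 - 56*p^3 + 16*p^2 + 112*p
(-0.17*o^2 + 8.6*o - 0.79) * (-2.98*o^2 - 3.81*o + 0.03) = 0.5066*o^4 - 24.9803*o^3 - 30.4169*o^2 + 3.2679*o - 0.0237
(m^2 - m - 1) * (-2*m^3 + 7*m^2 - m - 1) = -2*m^5 + 9*m^4 - 6*m^3 - 7*m^2 + 2*m + 1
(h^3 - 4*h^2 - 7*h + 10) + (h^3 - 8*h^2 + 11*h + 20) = 2*h^3 - 12*h^2 + 4*h + 30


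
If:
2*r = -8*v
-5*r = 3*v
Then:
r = 0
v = 0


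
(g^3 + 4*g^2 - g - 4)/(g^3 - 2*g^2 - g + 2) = (g + 4)/(g - 2)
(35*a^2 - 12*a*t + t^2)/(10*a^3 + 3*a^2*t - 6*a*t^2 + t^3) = (-7*a + t)/(-2*a^2 - a*t + t^2)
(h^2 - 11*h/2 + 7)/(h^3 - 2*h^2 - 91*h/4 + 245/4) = 2*(h - 2)/(2*h^2 + 3*h - 35)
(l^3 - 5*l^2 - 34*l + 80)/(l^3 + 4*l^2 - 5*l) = (l^2 - 10*l + 16)/(l*(l - 1))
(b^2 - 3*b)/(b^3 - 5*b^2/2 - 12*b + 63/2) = 2*b/(2*b^2 + b - 21)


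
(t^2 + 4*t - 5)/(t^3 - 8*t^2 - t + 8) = (t + 5)/(t^2 - 7*t - 8)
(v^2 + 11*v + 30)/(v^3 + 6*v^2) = (v + 5)/v^2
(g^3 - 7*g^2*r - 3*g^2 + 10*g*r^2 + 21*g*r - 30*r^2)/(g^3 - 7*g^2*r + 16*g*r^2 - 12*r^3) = (g^2 - 5*g*r - 3*g + 15*r)/(g^2 - 5*g*r + 6*r^2)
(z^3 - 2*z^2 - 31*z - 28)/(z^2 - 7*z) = z + 5 + 4/z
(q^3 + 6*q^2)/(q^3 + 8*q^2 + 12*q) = q/(q + 2)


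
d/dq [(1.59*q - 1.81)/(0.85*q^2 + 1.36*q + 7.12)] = (-1.3515*q^2 + 3.077*q + 13.7824)/(0.7225*q^4 + 2.312*q^3 + 13.9536*q^2 + 19.3664*q + 50.6944)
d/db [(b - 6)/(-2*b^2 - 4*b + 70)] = (-b^2/2 - b + (b - 6)*(b + 1) + 35/2)/(b^2 + 2*b - 35)^2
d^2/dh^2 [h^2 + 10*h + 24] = 2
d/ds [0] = 0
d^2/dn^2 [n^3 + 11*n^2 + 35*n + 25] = 6*n + 22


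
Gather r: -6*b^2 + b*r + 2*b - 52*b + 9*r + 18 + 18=-6*b^2 - 50*b + r*(b + 9) + 36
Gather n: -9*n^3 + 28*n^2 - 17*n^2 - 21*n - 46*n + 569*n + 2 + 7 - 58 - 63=-9*n^3 + 11*n^2 + 502*n - 112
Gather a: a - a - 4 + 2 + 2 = 0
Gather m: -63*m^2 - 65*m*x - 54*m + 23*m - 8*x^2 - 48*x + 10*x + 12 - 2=-63*m^2 + m*(-65*x - 31) - 8*x^2 - 38*x + 10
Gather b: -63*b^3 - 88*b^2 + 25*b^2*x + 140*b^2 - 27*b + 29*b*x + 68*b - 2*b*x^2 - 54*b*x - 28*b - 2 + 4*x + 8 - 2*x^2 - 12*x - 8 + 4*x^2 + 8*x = -63*b^3 + b^2*(25*x + 52) + b*(-2*x^2 - 25*x + 13) + 2*x^2 - 2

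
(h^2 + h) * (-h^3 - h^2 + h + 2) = -h^5 - 2*h^4 + 3*h^2 + 2*h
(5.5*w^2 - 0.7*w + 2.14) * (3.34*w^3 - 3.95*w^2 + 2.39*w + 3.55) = 18.37*w^5 - 24.063*w^4 + 23.0576*w^3 + 9.399*w^2 + 2.6296*w + 7.597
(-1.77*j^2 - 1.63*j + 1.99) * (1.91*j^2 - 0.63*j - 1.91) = -3.3807*j^4 - 1.9982*j^3 + 8.2085*j^2 + 1.8596*j - 3.8009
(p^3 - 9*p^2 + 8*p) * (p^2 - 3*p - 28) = p^5 - 12*p^4 + 7*p^3 + 228*p^2 - 224*p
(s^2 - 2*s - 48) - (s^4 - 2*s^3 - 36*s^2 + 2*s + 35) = -s^4 + 2*s^3 + 37*s^2 - 4*s - 83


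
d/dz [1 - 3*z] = -3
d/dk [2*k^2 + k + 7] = 4*k + 1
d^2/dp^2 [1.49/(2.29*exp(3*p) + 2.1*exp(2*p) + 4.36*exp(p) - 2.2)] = (1.49*(6.87*exp(2*p) + 4.2*exp(p) + 4.36)*(13.74*exp(2*p) + 8.4*exp(p) + 8.72)*exp(p) - (30.7089*exp(2*p) + 12.516*exp(p) + 6.4964)*(2.29*exp(3*p) + 2.1*exp(2*p) + 4.36*exp(p) - 2.2))*exp(p)/(2.29*exp(3*p) + 2.1*exp(2*p) + 4.36*exp(p) - 2.2)^3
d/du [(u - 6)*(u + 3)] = 2*u - 3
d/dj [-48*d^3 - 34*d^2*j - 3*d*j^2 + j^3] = -34*d^2 - 6*d*j + 3*j^2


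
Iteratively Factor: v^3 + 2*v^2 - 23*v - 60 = (v + 3)*(v^2 - v - 20) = (v + 3)*(v + 4)*(v - 5)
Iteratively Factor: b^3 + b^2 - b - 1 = (b + 1)*(b^2 - 1) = (b - 1)*(b + 1)*(b + 1)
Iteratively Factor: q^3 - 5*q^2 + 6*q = (q - 3)*(q^2 - 2*q) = (q - 3)*(q - 2)*(q)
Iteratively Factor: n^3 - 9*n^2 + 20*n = (n - 4)*(n^2 - 5*n) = n*(n - 4)*(n - 5)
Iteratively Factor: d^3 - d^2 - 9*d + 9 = (d - 3)*(d^2 + 2*d - 3) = (d - 3)*(d + 3)*(d - 1)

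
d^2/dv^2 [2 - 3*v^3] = -18*v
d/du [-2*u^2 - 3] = -4*u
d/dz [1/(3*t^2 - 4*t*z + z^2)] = 2*(2*t - z)/(3*t^2 - 4*t*z + z^2)^2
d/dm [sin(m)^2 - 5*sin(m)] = (2*sin(m) - 5)*cos(m)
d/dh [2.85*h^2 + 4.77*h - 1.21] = 5.7*h + 4.77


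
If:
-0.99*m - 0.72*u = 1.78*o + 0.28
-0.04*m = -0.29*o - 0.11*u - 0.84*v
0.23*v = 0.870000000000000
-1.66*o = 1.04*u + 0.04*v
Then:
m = 14.25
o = -22.65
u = 36.00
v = 3.78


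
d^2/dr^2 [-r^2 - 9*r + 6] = -2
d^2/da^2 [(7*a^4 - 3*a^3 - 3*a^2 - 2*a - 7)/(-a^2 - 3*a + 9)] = 2*(-7*a^6 - 63*a^5 + 1559*a^3 - 3543*a^2 + 846*a + 423)/(a^6 + 9*a^5 - 135*a^3 + 729*a - 729)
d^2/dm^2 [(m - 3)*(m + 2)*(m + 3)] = 6*m + 4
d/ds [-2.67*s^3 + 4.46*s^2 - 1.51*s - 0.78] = -8.01*s^2 + 8.92*s - 1.51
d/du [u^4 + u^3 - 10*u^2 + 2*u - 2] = 4*u^3 + 3*u^2 - 20*u + 2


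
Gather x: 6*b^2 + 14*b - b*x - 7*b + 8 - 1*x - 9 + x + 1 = 6*b^2 - b*x + 7*b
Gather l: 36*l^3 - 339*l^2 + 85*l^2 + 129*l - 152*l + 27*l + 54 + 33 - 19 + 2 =36*l^3 - 254*l^2 + 4*l + 70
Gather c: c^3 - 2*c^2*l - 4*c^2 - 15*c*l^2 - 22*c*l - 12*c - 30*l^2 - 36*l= c^3 + c^2*(-2*l - 4) + c*(-15*l^2 - 22*l - 12) - 30*l^2 - 36*l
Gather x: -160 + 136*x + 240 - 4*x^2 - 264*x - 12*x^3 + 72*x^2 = -12*x^3 + 68*x^2 - 128*x + 80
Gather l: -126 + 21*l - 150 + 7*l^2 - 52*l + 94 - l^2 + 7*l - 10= 6*l^2 - 24*l - 192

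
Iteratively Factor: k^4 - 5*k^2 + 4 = (k + 2)*(k^3 - 2*k^2 - k + 2) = (k + 1)*(k + 2)*(k^2 - 3*k + 2) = (k - 1)*(k + 1)*(k + 2)*(k - 2)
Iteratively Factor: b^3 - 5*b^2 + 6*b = (b - 2)*(b^2 - 3*b) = (b - 3)*(b - 2)*(b)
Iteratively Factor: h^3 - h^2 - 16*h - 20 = (h + 2)*(h^2 - 3*h - 10) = (h - 5)*(h + 2)*(h + 2)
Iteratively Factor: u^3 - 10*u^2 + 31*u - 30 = (u - 5)*(u^2 - 5*u + 6) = (u - 5)*(u - 2)*(u - 3)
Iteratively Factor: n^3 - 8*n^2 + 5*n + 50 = (n - 5)*(n^2 - 3*n - 10) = (n - 5)^2*(n + 2)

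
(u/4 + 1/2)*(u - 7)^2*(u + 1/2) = u^4/4 - 23*u^3/8 + 15*u^2/4 + 217*u/8 + 49/4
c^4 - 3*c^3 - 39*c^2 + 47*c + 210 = (c - 7)*(c - 3)*(c + 2)*(c + 5)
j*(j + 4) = j^2 + 4*j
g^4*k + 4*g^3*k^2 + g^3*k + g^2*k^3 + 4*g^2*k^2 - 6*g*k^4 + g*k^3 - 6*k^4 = (g - k)*(g + 2*k)*(g + 3*k)*(g*k + k)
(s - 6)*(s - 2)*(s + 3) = s^3 - 5*s^2 - 12*s + 36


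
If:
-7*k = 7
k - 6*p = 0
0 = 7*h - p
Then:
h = -1/42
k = -1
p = -1/6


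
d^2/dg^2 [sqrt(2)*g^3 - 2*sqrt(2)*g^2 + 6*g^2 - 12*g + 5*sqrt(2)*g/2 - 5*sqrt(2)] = 6*sqrt(2)*g - 4*sqrt(2) + 12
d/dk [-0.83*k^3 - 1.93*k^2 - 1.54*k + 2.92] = -2.49*k^2 - 3.86*k - 1.54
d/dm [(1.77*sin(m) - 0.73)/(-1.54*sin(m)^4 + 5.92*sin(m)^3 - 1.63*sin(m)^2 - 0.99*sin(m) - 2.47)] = (8.1774*sin(m)^4 - 25.4536*sin(m)^3 + 15.8499*sin(m)^2 - 2.3798*sin(m) - 5.0946)*cos(m)/(2.3716*sin(m)^8 - 18.2336*sin(m)^7 + 40.0668*sin(m)^6 - 16.25*sin(m)^5 - 1.4571*sin(m)^4 - 26.0174*sin(m)^3 + 9.0323*sin(m)^2 + 4.8906*sin(m) + 6.1009)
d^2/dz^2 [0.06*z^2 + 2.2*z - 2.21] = 0.120000000000000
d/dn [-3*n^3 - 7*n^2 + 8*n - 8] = -9*n^2 - 14*n + 8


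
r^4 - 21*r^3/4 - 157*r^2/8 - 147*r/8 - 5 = (r - 8)*(r + 1/2)*(r + 1)*(r + 5/4)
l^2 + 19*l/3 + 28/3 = (l + 7/3)*(l + 4)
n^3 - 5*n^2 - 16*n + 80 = (n - 5)*(n - 4)*(n + 4)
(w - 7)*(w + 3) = w^2 - 4*w - 21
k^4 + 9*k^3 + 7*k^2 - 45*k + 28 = (k - 1)^2*(k + 4)*(k + 7)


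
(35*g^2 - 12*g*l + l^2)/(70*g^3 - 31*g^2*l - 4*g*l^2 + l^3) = (5*g - l)/(10*g^2 - 3*g*l - l^2)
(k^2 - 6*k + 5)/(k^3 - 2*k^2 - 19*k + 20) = 1/(k + 4)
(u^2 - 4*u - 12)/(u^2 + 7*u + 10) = (u - 6)/(u + 5)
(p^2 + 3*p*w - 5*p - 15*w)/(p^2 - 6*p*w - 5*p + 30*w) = (p + 3*w)/(p - 6*w)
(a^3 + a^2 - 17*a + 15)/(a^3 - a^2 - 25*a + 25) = (a - 3)/(a - 5)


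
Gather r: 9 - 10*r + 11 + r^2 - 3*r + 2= r^2 - 13*r + 22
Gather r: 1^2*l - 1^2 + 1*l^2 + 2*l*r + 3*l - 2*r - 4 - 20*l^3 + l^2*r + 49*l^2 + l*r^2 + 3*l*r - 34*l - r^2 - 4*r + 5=-20*l^3 + 50*l^2 - 30*l + r^2*(l - 1) + r*(l^2 + 5*l - 6)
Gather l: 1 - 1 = 0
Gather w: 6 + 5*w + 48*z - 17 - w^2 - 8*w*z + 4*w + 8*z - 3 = -w^2 + w*(9 - 8*z) + 56*z - 14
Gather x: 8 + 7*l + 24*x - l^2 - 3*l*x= -l^2 + 7*l + x*(24 - 3*l) + 8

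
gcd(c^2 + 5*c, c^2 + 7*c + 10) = c + 5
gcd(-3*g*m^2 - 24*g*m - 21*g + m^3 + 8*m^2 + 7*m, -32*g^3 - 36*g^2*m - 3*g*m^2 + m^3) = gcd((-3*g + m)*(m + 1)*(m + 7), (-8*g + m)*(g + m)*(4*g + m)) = 1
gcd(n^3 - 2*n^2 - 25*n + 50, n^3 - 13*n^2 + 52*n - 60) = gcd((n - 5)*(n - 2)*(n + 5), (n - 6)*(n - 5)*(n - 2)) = n^2 - 7*n + 10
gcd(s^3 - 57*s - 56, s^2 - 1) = s + 1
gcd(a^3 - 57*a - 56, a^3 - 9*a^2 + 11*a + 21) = a + 1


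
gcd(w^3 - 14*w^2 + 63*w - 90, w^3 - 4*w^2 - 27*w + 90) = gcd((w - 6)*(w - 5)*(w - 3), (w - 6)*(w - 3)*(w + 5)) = w^2 - 9*w + 18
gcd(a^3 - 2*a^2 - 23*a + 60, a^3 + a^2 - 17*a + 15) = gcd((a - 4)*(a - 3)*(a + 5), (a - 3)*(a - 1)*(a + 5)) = a^2 + 2*a - 15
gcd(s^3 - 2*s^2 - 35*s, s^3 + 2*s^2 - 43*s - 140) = s^2 - 2*s - 35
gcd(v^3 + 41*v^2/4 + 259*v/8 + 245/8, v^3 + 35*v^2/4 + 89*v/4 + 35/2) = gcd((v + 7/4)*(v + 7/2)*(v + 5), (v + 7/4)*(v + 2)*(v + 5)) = v^2 + 27*v/4 + 35/4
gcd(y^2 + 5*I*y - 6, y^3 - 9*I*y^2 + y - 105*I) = y + 3*I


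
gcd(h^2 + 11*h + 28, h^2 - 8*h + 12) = 1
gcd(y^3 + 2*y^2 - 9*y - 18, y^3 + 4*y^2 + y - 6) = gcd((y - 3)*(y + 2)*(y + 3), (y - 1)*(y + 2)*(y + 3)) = y^2 + 5*y + 6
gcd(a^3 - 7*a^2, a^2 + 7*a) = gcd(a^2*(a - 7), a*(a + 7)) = a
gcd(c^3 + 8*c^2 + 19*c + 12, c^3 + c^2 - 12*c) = c + 4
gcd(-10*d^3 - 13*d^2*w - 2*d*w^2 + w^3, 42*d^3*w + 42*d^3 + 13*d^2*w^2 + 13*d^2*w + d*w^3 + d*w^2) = 1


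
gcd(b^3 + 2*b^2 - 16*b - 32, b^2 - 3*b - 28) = b + 4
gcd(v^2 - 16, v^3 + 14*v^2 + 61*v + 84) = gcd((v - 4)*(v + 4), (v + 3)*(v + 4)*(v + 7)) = v + 4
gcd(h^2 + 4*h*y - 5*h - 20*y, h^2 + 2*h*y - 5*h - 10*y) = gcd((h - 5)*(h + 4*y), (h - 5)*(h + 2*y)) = h - 5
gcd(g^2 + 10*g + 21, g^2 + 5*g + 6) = g + 3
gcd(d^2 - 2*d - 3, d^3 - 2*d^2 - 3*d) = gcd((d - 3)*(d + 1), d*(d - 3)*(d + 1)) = d^2 - 2*d - 3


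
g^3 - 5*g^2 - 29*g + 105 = (g - 7)*(g - 3)*(g + 5)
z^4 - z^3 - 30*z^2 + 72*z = z*(z - 4)*(z - 3)*(z + 6)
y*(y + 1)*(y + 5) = y^3 + 6*y^2 + 5*y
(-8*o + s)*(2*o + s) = -16*o^2 - 6*o*s + s^2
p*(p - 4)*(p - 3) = p^3 - 7*p^2 + 12*p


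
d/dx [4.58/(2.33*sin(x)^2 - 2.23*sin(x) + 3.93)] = (10.2134 - 21.3428*sin(x))*cos(x)/(2.33*sin(x)^2 - 2.23*sin(x) + 3.93)^2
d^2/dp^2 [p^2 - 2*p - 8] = 2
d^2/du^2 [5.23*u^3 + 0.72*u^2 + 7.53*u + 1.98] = 31.38*u + 1.44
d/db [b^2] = 2*b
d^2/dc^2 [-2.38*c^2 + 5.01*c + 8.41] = -4.76000000000000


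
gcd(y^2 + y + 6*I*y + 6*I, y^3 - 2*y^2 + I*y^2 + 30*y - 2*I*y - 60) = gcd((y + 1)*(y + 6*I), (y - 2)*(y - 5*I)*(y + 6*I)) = y + 6*I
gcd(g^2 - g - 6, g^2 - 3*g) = g - 3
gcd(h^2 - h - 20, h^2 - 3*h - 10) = h - 5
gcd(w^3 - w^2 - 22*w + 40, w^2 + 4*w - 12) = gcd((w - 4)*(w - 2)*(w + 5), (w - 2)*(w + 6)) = w - 2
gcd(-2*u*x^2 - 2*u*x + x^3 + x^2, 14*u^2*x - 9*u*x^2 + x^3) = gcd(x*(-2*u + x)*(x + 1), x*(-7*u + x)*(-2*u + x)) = -2*u*x + x^2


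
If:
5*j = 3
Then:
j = 3/5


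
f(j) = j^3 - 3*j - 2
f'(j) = 3*j^2 - 3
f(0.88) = -3.96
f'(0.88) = -0.68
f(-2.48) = -9.81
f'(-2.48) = 15.45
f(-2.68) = -13.21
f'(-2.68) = 18.55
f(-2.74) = -14.35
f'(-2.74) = 19.52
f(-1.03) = -0.00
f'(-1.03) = 0.18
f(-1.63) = -1.44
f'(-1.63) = 4.97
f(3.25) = 22.58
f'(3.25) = 28.69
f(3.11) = 18.75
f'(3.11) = 26.02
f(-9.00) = -704.00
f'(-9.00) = 240.00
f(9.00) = 700.00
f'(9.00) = 240.00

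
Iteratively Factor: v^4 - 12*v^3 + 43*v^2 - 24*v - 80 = (v - 4)*(v^3 - 8*v^2 + 11*v + 20) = (v - 4)^2*(v^2 - 4*v - 5) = (v - 5)*(v - 4)^2*(v + 1)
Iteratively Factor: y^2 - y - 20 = (y + 4)*(y - 5)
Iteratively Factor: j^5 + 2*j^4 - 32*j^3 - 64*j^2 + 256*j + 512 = (j + 4)*(j^4 - 2*j^3 - 24*j^2 + 32*j + 128) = (j - 4)*(j + 4)*(j^3 + 2*j^2 - 16*j - 32) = (j - 4)*(j + 4)^2*(j^2 - 2*j - 8) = (j - 4)*(j + 2)*(j + 4)^2*(j - 4)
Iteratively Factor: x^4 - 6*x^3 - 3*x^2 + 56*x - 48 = (x - 4)*(x^3 - 2*x^2 - 11*x + 12) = (x - 4)*(x + 3)*(x^2 - 5*x + 4) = (x - 4)^2*(x + 3)*(x - 1)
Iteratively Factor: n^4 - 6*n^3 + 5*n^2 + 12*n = (n - 4)*(n^3 - 2*n^2 - 3*n) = n*(n - 4)*(n^2 - 2*n - 3) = n*(n - 4)*(n - 3)*(n + 1)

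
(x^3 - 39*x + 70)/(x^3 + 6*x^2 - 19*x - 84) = (x^2 - 7*x + 10)/(x^2 - x - 12)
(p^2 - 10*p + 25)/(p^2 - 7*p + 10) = (p - 5)/(p - 2)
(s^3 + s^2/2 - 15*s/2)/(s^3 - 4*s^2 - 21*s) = (s - 5/2)/(s - 7)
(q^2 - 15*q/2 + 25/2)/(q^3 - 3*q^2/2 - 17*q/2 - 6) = (-2*q^2 + 15*q - 25)/(-2*q^3 + 3*q^2 + 17*q + 12)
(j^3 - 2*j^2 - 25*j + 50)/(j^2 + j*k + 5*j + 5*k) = (j^2 - 7*j + 10)/(j + k)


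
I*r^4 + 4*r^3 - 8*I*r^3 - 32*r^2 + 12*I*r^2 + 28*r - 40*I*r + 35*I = (r - 7)*(r - 5*I)*(r + I)*(I*r - I)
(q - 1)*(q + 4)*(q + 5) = q^3 + 8*q^2 + 11*q - 20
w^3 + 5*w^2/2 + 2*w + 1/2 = (w + 1/2)*(w + 1)^2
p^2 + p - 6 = (p - 2)*(p + 3)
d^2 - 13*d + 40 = (d - 8)*(d - 5)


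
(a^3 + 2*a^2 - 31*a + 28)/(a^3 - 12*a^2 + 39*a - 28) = (a + 7)/(a - 7)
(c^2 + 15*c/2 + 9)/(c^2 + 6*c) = (c + 3/2)/c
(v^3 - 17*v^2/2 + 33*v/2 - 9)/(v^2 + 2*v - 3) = (v^2 - 15*v/2 + 9)/(v + 3)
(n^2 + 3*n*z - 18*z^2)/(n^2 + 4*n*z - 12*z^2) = (-n + 3*z)/(-n + 2*z)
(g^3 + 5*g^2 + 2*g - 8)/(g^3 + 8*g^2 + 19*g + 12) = (g^2 + g - 2)/(g^2 + 4*g + 3)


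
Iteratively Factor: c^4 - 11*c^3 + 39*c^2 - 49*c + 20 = (c - 1)*(c^3 - 10*c^2 + 29*c - 20) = (c - 4)*(c - 1)*(c^2 - 6*c + 5) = (c - 4)*(c - 1)^2*(c - 5)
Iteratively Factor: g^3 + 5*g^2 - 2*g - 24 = (g + 4)*(g^2 + g - 6) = (g + 3)*(g + 4)*(g - 2)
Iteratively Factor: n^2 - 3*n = (n - 3)*(n)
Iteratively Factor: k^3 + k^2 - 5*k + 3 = (k - 1)*(k^2 + 2*k - 3) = (k - 1)^2*(k + 3)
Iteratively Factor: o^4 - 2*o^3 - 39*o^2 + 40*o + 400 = (o + 4)*(o^3 - 6*o^2 - 15*o + 100) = (o - 5)*(o + 4)*(o^2 - o - 20) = (o - 5)^2*(o + 4)*(o + 4)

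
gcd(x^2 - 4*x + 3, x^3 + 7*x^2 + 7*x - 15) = x - 1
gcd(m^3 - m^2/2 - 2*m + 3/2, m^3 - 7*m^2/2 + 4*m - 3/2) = m^2 - 2*m + 1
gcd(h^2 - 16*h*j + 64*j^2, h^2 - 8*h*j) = h - 8*j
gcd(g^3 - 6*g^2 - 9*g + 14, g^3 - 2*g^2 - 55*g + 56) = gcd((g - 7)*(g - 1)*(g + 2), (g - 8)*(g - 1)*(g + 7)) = g - 1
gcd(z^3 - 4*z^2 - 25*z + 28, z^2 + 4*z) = z + 4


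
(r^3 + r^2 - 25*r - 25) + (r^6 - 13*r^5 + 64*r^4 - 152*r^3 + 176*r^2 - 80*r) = r^6 - 13*r^5 + 64*r^4 - 151*r^3 + 177*r^2 - 105*r - 25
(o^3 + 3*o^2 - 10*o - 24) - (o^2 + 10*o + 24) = o^3 + 2*o^2 - 20*o - 48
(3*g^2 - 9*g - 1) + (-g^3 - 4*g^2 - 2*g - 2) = -g^3 - g^2 - 11*g - 3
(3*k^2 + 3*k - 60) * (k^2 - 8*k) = 3*k^4 - 21*k^3 - 84*k^2 + 480*k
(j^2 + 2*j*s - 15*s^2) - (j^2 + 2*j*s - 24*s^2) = 9*s^2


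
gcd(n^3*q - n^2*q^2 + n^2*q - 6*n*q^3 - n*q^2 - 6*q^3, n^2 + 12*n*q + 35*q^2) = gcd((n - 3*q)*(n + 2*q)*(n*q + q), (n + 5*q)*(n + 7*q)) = 1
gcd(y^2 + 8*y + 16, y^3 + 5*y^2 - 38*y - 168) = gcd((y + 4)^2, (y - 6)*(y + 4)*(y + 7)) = y + 4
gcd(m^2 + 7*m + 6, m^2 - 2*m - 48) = m + 6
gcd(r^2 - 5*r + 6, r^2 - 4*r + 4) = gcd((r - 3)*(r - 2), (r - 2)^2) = r - 2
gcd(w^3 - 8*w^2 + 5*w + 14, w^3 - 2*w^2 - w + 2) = w^2 - w - 2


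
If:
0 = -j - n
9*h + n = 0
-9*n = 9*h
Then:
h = 0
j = 0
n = 0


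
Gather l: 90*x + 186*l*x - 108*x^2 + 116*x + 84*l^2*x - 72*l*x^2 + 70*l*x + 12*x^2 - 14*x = 84*l^2*x + l*(-72*x^2 + 256*x) - 96*x^2 + 192*x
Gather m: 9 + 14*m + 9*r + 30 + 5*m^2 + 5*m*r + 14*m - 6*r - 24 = 5*m^2 + m*(5*r + 28) + 3*r + 15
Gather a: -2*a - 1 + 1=-2*a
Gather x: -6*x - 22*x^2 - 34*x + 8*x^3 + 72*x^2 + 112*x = 8*x^3 + 50*x^2 + 72*x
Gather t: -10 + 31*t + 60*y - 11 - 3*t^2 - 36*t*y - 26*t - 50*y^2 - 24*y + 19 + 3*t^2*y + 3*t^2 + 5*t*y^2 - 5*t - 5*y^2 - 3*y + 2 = 3*t^2*y + t*(5*y^2 - 36*y) - 55*y^2 + 33*y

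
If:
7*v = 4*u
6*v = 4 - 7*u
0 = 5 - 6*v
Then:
No Solution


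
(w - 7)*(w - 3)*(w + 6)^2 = w^4 + 2*w^3 - 63*w^2 - 108*w + 756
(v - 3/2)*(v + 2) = v^2 + v/2 - 3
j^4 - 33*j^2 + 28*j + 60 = (j - 5)*(j - 2)*(j + 1)*(j + 6)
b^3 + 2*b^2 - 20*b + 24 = (b - 2)^2*(b + 6)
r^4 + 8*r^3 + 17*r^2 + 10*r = r*(r + 1)*(r + 2)*(r + 5)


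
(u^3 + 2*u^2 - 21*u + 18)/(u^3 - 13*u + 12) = (u + 6)/(u + 4)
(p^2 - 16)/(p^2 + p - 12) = (p - 4)/(p - 3)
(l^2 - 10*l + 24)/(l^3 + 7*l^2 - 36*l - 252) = (l - 4)/(l^2 + 13*l + 42)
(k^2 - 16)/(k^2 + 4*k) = (k - 4)/k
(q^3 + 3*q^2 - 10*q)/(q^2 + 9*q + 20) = q*(q - 2)/(q + 4)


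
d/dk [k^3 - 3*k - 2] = 3*k^2 - 3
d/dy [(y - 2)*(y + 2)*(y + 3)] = 3*y^2 + 6*y - 4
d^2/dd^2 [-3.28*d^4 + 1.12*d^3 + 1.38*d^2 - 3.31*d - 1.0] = -39.36*d^2 + 6.72*d + 2.76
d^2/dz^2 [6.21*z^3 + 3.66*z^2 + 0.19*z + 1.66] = 37.26*z + 7.32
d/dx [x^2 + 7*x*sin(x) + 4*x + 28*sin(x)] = 7*x*cos(x) + 2*x + 7*sin(x) + 28*cos(x) + 4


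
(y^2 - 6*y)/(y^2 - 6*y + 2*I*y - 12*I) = y/(y + 2*I)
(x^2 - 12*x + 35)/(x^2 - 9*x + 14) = (x - 5)/(x - 2)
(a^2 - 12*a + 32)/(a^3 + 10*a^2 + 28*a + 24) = (a^2 - 12*a + 32)/(a^3 + 10*a^2 + 28*a + 24)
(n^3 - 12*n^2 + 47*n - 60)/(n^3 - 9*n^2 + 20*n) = (n - 3)/n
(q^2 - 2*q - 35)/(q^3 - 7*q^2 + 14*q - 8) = (q^2 - 2*q - 35)/(q^3 - 7*q^2 + 14*q - 8)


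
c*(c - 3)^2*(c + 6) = c^4 - 27*c^2 + 54*c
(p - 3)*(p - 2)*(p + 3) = p^3 - 2*p^2 - 9*p + 18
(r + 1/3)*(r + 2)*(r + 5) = r^3 + 22*r^2/3 + 37*r/3 + 10/3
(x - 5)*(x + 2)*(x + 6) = x^3 + 3*x^2 - 28*x - 60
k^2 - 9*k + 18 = (k - 6)*(k - 3)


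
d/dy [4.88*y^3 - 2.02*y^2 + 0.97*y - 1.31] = 14.64*y^2 - 4.04*y + 0.97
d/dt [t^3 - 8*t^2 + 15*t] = 3*t^2 - 16*t + 15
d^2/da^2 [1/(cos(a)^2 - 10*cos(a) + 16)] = (-8*sin(a)^4 + 76*sin(a)^2 - 395*cos(a) + 15*cos(3*a) + 268)/(2*(cos(a) - 8)^3*(cos(a) - 2)^3)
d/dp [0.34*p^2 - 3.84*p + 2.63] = 0.68*p - 3.84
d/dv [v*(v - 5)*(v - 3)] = 3*v^2 - 16*v + 15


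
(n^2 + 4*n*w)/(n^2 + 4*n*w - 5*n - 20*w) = n/(n - 5)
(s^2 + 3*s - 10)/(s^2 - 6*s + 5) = (s^2 + 3*s - 10)/(s^2 - 6*s + 5)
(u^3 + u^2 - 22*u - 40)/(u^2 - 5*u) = u + 6 + 8/u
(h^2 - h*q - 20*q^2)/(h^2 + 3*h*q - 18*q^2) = (h^2 - h*q - 20*q^2)/(h^2 + 3*h*q - 18*q^2)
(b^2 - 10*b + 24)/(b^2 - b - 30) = (b - 4)/(b + 5)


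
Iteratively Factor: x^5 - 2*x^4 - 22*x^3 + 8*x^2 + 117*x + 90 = (x - 3)*(x^4 + x^3 - 19*x^2 - 49*x - 30) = (x - 3)*(x + 2)*(x^3 - x^2 - 17*x - 15) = (x - 5)*(x - 3)*(x + 2)*(x^2 + 4*x + 3) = (x - 5)*(x - 3)*(x + 1)*(x + 2)*(x + 3)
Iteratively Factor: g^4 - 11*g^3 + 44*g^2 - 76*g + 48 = (g - 3)*(g^3 - 8*g^2 + 20*g - 16) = (g - 3)*(g - 2)*(g^2 - 6*g + 8) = (g - 4)*(g - 3)*(g - 2)*(g - 2)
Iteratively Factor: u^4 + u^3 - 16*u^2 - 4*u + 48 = (u - 3)*(u^3 + 4*u^2 - 4*u - 16) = (u - 3)*(u - 2)*(u^2 + 6*u + 8) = (u - 3)*(u - 2)*(u + 2)*(u + 4)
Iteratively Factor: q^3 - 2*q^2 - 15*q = (q)*(q^2 - 2*q - 15) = q*(q + 3)*(q - 5)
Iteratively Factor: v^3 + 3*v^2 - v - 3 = (v + 3)*(v^2 - 1) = (v - 1)*(v + 3)*(v + 1)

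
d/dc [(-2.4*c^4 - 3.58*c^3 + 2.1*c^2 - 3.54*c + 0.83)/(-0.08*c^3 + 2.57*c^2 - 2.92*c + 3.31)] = (0.192*c^6 - 12.336*c^5 + 11.9914*c^4 - 11.4352*c^3 - 32.3844*c^2 + 9.6358*c - 9.2938)/(0.0064*c^6 - 0.4112*c^5 + 7.0721*c^4 - 15.5384*c^3 + 25.5398*c^2 - 19.3304*c + 10.9561)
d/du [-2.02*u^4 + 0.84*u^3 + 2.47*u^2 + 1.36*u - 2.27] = -8.08*u^3 + 2.52*u^2 + 4.94*u + 1.36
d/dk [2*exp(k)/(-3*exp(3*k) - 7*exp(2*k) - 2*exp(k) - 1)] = (12*exp(3*k) + 14*exp(2*k) - 2)*exp(k)/(9*exp(6*k) + 42*exp(5*k) + 61*exp(4*k) + 34*exp(3*k) + 18*exp(2*k) + 4*exp(k) + 1)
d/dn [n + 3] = 1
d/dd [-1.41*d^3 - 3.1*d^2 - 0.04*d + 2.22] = -4.23*d^2 - 6.2*d - 0.04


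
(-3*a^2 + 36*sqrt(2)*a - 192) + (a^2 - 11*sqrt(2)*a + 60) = -2*a^2 + 25*sqrt(2)*a - 132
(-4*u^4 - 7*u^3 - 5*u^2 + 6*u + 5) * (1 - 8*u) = 32*u^5 + 52*u^4 + 33*u^3 - 53*u^2 - 34*u + 5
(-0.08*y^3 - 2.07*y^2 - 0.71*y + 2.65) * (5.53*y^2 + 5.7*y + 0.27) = -0.4424*y^5 - 11.9031*y^4 - 15.7469*y^3 + 10.0486*y^2 + 14.9133*y + 0.7155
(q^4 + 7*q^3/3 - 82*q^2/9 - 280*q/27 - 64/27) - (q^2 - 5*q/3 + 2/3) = q^4 + 7*q^3/3 - 91*q^2/9 - 235*q/27 - 82/27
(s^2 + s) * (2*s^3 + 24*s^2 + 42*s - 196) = 2*s^5 + 26*s^4 + 66*s^3 - 154*s^2 - 196*s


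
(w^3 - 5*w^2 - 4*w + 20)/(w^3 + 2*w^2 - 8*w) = (w^2 - 3*w - 10)/(w*(w + 4))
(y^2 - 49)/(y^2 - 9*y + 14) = (y + 7)/(y - 2)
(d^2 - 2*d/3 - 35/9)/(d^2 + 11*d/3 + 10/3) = (d - 7/3)/(d + 2)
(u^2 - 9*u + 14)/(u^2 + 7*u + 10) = (u^2 - 9*u + 14)/(u^2 + 7*u + 10)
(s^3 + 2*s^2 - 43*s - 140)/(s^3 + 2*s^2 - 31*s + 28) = (s^3 + 2*s^2 - 43*s - 140)/(s^3 + 2*s^2 - 31*s + 28)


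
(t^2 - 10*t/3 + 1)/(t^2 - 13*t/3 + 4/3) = (t - 3)/(t - 4)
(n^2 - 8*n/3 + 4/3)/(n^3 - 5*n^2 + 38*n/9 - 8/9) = 3*(n - 2)/(3*n^2 - 13*n + 4)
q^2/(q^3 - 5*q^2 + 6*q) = q/(q^2 - 5*q + 6)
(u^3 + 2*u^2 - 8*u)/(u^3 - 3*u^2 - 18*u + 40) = u/(u - 5)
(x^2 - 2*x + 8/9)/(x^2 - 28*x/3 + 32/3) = (x - 2/3)/(x - 8)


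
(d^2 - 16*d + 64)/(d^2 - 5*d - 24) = (d - 8)/(d + 3)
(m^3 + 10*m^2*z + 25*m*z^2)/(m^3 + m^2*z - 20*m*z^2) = (-m - 5*z)/(-m + 4*z)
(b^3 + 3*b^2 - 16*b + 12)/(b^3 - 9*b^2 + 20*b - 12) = (b + 6)/(b - 6)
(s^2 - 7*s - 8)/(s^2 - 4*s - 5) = (s - 8)/(s - 5)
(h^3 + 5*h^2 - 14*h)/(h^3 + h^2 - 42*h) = (h - 2)/(h - 6)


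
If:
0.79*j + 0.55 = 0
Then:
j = -0.70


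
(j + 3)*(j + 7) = j^2 + 10*j + 21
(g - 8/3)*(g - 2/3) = g^2 - 10*g/3 + 16/9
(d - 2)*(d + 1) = d^2 - d - 2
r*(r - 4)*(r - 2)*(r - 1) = r^4 - 7*r^3 + 14*r^2 - 8*r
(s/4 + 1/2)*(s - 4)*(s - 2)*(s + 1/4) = s^4/4 - 15*s^3/16 - 5*s^2/4 + 15*s/4 + 1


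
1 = 1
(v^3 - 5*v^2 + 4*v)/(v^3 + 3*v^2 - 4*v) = (v - 4)/(v + 4)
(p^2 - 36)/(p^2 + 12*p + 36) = (p - 6)/(p + 6)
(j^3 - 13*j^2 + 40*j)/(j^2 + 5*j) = (j^2 - 13*j + 40)/(j + 5)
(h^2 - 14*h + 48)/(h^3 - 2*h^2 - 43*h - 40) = (h - 6)/(h^2 + 6*h + 5)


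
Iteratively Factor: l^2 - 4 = (l + 2)*(l - 2)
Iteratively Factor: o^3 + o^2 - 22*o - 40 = (o + 2)*(o^2 - o - 20) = (o + 2)*(o + 4)*(o - 5)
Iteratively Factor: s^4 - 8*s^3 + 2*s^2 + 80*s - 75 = (s - 5)*(s^3 - 3*s^2 - 13*s + 15) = (s - 5)*(s - 1)*(s^2 - 2*s - 15) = (s - 5)*(s - 1)*(s + 3)*(s - 5)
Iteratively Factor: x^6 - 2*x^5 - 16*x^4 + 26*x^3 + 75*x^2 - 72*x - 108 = (x + 1)*(x^5 - 3*x^4 - 13*x^3 + 39*x^2 + 36*x - 108) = (x - 3)*(x + 1)*(x^4 - 13*x^2 + 36) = (x - 3)*(x + 1)*(x + 3)*(x^3 - 3*x^2 - 4*x + 12) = (x - 3)*(x - 2)*(x + 1)*(x + 3)*(x^2 - x - 6) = (x - 3)*(x - 2)*(x + 1)*(x + 2)*(x + 3)*(x - 3)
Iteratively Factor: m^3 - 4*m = (m)*(m^2 - 4) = m*(m + 2)*(m - 2)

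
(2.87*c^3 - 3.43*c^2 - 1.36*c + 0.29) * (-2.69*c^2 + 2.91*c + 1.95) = -7.7203*c^5 + 17.5784*c^4 - 0.726400000000001*c^3 - 11.4262*c^2 - 1.8081*c + 0.5655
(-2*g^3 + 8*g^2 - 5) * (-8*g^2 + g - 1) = 16*g^5 - 66*g^4 + 10*g^3 + 32*g^2 - 5*g + 5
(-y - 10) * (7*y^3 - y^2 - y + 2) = -7*y^4 - 69*y^3 + 11*y^2 + 8*y - 20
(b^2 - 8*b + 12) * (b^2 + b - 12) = b^4 - 7*b^3 - 8*b^2 + 108*b - 144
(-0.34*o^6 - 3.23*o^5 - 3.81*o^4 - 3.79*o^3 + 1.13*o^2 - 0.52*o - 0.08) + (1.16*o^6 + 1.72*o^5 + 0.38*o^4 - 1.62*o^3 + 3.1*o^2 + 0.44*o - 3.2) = 0.82*o^6 - 1.51*o^5 - 3.43*o^4 - 5.41*o^3 + 4.23*o^2 - 0.08*o - 3.28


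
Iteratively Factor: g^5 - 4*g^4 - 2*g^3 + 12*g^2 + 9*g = (g + 1)*(g^4 - 5*g^3 + 3*g^2 + 9*g) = (g + 1)^2*(g^3 - 6*g^2 + 9*g) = g*(g + 1)^2*(g^2 - 6*g + 9) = g*(g - 3)*(g + 1)^2*(g - 3)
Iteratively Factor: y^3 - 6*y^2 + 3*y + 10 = (y - 2)*(y^2 - 4*y - 5) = (y - 5)*(y - 2)*(y + 1)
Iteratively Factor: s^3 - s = (s)*(s^2 - 1) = s*(s - 1)*(s + 1)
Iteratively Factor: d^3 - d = (d)*(d^2 - 1) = d*(d - 1)*(d + 1)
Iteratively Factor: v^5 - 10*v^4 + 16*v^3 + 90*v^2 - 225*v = (v - 3)*(v^4 - 7*v^3 - 5*v^2 + 75*v) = (v - 3)*(v + 3)*(v^3 - 10*v^2 + 25*v) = (v - 5)*(v - 3)*(v + 3)*(v^2 - 5*v) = (v - 5)^2*(v - 3)*(v + 3)*(v)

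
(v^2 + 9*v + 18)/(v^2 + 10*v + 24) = (v + 3)/(v + 4)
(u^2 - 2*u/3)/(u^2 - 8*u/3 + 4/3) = u/(u - 2)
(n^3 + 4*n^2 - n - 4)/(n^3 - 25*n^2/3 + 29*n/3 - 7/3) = 3*(n^2 + 5*n + 4)/(3*n^2 - 22*n + 7)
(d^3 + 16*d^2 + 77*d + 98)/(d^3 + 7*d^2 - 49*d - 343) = (d + 2)/(d - 7)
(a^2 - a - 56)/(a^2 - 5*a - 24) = (a + 7)/(a + 3)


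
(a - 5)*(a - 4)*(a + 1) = a^3 - 8*a^2 + 11*a + 20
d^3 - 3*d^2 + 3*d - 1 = (d - 1)^3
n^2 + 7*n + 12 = (n + 3)*(n + 4)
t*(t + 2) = t^2 + 2*t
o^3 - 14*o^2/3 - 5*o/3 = o*(o - 5)*(o + 1/3)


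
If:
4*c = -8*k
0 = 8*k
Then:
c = 0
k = 0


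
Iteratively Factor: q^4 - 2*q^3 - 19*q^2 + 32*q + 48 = (q - 4)*(q^3 + 2*q^2 - 11*q - 12) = (q - 4)*(q + 1)*(q^2 + q - 12) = (q - 4)*(q + 1)*(q + 4)*(q - 3)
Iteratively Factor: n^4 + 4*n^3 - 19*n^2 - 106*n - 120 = (n - 5)*(n^3 + 9*n^2 + 26*n + 24) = (n - 5)*(n + 3)*(n^2 + 6*n + 8) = (n - 5)*(n + 3)*(n + 4)*(n + 2)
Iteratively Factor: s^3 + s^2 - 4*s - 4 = (s + 1)*(s^2 - 4) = (s + 1)*(s + 2)*(s - 2)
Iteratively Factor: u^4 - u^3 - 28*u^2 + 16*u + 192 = (u - 4)*(u^3 + 3*u^2 - 16*u - 48) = (u - 4)*(u + 4)*(u^2 - u - 12) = (u - 4)*(u + 3)*(u + 4)*(u - 4)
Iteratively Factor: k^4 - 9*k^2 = (k + 3)*(k^3 - 3*k^2) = k*(k + 3)*(k^2 - 3*k) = k^2*(k + 3)*(k - 3)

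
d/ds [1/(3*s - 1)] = -3/(3*s - 1)^2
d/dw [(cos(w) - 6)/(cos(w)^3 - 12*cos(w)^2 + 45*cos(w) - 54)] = 2*sin(w)/(cos(w) - 3)^3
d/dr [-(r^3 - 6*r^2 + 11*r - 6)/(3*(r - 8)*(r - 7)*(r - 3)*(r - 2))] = (r^2 - 2*r - 41)/(3*(r^4 - 30*r^3 + 337*r^2 - 1680*r + 3136))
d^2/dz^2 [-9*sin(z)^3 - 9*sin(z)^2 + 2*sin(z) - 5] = 81*sin(z)^3 + 36*sin(z)^2 - 56*sin(z) - 18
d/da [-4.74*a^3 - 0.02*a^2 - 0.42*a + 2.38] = -14.22*a^2 - 0.04*a - 0.42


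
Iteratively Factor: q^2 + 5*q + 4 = (q + 1)*(q + 4)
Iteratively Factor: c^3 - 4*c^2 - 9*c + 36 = (c - 4)*(c^2 - 9) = (c - 4)*(c - 3)*(c + 3)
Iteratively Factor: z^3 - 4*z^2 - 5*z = (z + 1)*(z^2 - 5*z) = (z - 5)*(z + 1)*(z)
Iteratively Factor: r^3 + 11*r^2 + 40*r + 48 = (r + 4)*(r^2 + 7*r + 12) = (r + 3)*(r + 4)*(r + 4)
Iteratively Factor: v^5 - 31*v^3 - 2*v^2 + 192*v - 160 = (v - 1)*(v^4 + v^3 - 30*v^2 - 32*v + 160) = (v - 5)*(v - 1)*(v^3 + 6*v^2 - 32) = (v - 5)*(v - 2)*(v - 1)*(v^2 + 8*v + 16) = (v - 5)*(v - 2)*(v - 1)*(v + 4)*(v + 4)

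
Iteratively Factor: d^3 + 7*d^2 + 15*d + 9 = (d + 3)*(d^2 + 4*d + 3) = (d + 3)^2*(d + 1)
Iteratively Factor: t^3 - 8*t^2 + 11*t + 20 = (t + 1)*(t^2 - 9*t + 20) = (t - 4)*(t + 1)*(t - 5)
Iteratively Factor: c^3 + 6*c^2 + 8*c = (c)*(c^2 + 6*c + 8) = c*(c + 2)*(c + 4)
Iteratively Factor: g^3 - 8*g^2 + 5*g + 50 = (g + 2)*(g^2 - 10*g + 25) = (g - 5)*(g + 2)*(g - 5)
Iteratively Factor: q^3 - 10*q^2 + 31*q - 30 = (q - 2)*(q^2 - 8*q + 15) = (q - 5)*(q - 2)*(q - 3)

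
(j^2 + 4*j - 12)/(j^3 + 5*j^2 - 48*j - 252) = (j - 2)/(j^2 - j - 42)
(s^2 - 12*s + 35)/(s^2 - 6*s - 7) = (s - 5)/(s + 1)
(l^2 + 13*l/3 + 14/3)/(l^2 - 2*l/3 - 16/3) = (3*l + 7)/(3*l - 8)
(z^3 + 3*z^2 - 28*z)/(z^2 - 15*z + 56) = z*(z^2 + 3*z - 28)/(z^2 - 15*z + 56)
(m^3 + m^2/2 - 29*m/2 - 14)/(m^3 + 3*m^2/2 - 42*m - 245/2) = (m^2 - 3*m - 4)/(m^2 - 2*m - 35)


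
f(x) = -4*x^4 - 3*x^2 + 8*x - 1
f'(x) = -16*x^3 - 6*x + 8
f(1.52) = -17.12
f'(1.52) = -57.31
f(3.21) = -430.93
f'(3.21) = -540.48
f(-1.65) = -52.02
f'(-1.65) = 89.77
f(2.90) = -285.94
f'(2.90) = -399.62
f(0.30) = 1.10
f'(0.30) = 5.77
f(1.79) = -37.36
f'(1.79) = -94.51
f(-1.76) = -62.75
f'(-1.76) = 105.79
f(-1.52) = -41.44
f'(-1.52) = 73.31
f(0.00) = -1.00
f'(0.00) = 8.00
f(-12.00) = -83473.00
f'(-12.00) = 27728.00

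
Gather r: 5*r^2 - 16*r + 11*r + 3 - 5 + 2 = 5*r^2 - 5*r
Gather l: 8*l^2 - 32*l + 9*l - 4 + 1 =8*l^2 - 23*l - 3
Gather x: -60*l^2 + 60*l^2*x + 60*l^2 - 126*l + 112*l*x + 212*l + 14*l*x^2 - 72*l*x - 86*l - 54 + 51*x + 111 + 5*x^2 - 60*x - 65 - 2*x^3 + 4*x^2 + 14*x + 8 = -2*x^3 + x^2*(14*l + 9) + x*(60*l^2 + 40*l + 5)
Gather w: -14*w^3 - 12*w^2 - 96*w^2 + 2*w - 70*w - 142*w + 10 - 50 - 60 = -14*w^3 - 108*w^2 - 210*w - 100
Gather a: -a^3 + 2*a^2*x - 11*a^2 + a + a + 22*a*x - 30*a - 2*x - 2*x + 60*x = -a^3 + a^2*(2*x - 11) + a*(22*x - 28) + 56*x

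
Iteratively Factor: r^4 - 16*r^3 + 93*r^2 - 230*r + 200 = (r - 5)*(r^3 - 11*r^2 + 38*r - 40) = (r - 5)*(r - 2)*(r^2 - 9*r + 20) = (r - 5)*(r - 4)*(r - 2)*(r - 5)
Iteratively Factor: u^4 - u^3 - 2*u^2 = (u + 1)*(u^3 - 2*u^2) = u*(u + 1)*(u^2 - 2*u) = u^2*(u + 1)*(u - 2)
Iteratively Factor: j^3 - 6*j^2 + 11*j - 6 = (j - 2)*(j^2 - 4*j + 3) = (j - 2)*(j - 1)*(j - 3)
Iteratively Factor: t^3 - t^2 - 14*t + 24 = (t + 4)*(t^2 - 5*t + 6) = (t - 3)*(t + 4)*(t - 2)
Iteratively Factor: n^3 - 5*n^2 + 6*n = (n - 2)*(n^2 - 3*n) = n*(n - 2)*(n - 3)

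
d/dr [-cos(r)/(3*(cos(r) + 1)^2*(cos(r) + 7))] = (-7*cos(r) - cos(2*r) + 6)*sin(r)/(3*(cos(r) + 1)^3*(cos(r) + 7)^2)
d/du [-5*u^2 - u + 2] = -10*u - 1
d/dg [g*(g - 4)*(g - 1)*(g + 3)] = 4*g^3 - 6*g^2 - 22*g + 12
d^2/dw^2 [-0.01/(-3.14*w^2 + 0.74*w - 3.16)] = (-0.197192*w^2 + 0.046472*w + 0.01*(6.28*w - 0.74)*(12.56*w - 1.48) - 0.198448)/(3.14*w^2 - 0.74*w + 3.16)^3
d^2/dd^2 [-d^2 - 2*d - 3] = -2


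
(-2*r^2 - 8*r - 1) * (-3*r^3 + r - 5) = 6*r^5 + 24*r^4 + r^3 + 2*r^2 + 39*r + 5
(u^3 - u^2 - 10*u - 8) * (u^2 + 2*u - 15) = u^5 + u^4 - 27*u^3 - 13*u^2 + 134*u + 120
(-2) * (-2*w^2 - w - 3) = 4*w^2 + 2*w + 6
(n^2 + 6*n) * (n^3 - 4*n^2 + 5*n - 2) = n^5 + 2*n^4 - 19*n^3 + 28*n^2 - 12*n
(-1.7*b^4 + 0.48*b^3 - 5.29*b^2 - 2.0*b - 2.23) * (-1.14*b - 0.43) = 1.938*b^5 + 0.1838*b^4 + 5.8242*b^3 + 4.5547*b^2 + 3.4022*b + 0.9589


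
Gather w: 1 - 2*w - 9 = -2*w - 8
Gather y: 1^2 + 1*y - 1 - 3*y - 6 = -2*y - 6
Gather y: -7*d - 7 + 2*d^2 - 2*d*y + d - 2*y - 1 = 2*d^2 - 6*d + y*(-2*d - 2) - 8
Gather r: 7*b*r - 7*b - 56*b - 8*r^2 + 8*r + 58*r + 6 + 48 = -63*b - 8*r^2 + r*(7*b + 66) + 54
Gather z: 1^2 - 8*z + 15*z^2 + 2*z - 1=15*z^2 - 6*z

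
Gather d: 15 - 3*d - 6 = 9 - 3*d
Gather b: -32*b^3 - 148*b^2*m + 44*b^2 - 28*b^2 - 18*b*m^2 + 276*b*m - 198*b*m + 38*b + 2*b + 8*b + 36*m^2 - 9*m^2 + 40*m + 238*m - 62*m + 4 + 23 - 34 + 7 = -32*b^3 + b^2*(16 - 148*m) + b*(-18*m^2 + 78*m + 48) + 27*m^2 + 216*m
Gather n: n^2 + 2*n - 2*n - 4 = n^2 - 4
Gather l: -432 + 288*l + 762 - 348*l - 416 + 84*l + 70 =24*l - 16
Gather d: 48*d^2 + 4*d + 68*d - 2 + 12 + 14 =48*d^2 + 72*d + 24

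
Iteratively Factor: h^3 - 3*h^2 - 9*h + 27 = (h - 3)*(h^2 - 9) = (h - 3)^2*(h + 3)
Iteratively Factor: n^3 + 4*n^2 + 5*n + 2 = (n + 1)*(n^2 + 3*n + 2) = (n + 1)^2*(n + 2)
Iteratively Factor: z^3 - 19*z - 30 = (z + 2)*(z^2 - 2*z - 15) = (z + 2)*(z + 3)*(z - 5)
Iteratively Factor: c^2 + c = (c)*(c + 1)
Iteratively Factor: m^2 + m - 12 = (m + 4)*(m - 3)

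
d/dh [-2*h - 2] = -2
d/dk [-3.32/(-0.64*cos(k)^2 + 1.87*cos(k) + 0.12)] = (4.2496*cos(k) - 6.2084)*sin(k)/(-0.64*cos(k)^2 + 1.87*cos(k) + 0.12)^2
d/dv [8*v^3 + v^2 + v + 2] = 24*v^2 + 2*v + 1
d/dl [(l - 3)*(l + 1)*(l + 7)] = 3*l^2 + 10*l - 17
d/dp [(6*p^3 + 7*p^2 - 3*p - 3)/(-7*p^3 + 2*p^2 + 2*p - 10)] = (61*p^4 - 18*p^3 - 223*p^2 - 128*p + 36)/(49*p^6 - 28*p^5 - 24*p^4 + 148*p^3 - 36*p^2 - 40*p + 100)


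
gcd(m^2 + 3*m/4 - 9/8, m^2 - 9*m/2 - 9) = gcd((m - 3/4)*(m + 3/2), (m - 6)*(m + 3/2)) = m + 3/2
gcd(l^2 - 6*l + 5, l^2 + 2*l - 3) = l - 1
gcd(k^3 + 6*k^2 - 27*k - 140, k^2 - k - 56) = k + 7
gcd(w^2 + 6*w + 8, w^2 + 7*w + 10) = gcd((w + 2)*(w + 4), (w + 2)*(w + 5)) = w + 2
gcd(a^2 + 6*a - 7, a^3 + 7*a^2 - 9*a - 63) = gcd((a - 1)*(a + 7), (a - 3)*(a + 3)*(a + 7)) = a + 7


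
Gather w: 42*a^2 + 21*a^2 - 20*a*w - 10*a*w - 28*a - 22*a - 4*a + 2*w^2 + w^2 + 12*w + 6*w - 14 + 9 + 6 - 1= 63*a^2 - 54*a + 3*w^2 + w*(18 - 30*a)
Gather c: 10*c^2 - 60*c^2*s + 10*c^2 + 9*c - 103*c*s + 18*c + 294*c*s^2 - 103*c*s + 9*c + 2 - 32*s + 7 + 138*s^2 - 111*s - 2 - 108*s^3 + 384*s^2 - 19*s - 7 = c^2*(20 - 60*s) + c*(294*s^2 - 206*s + 36) - 108*s^3 + 522*s^2 - 162*s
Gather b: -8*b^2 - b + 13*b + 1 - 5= -8*b^2 + 12*b - 4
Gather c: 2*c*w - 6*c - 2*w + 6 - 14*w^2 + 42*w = c*(2*w - 6) - 14*w^2 + 40*w + 6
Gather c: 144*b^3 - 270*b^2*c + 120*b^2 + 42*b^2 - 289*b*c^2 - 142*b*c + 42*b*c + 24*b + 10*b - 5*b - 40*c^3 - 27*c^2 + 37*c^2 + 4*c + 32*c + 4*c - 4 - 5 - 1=144*b^3 + 162*b^2 + 29*b - 40*c^3 + c^2*(10 - 289*b) + c*(-270*b^2 - 100*b + 40) - 10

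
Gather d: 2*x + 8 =2*x + 8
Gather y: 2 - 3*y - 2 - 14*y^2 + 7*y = -14*y^2 + 4*y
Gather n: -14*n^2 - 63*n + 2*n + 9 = -14*n^2 - 61*n + 9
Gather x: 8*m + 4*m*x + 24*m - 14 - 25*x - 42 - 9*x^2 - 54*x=32*m - 9*x^2 + x*(4*m - 79) - 56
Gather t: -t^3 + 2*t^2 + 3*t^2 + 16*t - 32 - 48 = -t^3 + 5*t^2 + 16*t - 80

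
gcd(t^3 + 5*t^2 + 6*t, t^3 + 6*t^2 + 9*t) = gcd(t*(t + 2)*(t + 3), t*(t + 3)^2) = t^2 + 3*t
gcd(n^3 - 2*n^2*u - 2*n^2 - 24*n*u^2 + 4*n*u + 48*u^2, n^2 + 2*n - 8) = n - 2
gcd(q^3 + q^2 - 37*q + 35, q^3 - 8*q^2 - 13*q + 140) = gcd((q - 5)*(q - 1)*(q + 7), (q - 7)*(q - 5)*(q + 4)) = q - 5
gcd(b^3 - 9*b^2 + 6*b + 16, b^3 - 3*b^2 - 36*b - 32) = b^2 - 7*b - 8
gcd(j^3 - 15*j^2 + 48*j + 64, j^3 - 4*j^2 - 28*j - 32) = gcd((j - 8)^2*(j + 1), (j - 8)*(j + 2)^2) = j - 8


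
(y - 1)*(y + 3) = y^2 + 2*y - 3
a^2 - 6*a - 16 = (a - 8)*(a + 2)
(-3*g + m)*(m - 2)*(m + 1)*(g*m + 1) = -3*g^2*m^3 + 3*g^2*m^2 + 6*g^2*m + g*m^4 - g*m^3 - 5*g*m^2 + 3*g*m + 6*g + m^3 - m^2 - 2*m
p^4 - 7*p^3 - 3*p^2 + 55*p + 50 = (p - 5)^2*(p + 1)*(p + 2)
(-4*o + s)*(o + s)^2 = -4*o^3 - 7*o^2*s - 2*o*s^2 + s^3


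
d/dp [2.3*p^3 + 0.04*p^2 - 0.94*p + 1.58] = 6.9*p^2 + 0.08*p - 0.94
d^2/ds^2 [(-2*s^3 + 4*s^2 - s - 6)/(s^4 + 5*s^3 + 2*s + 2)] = 2*(-2*s^9 + 12*s^8 + 54*s^7 + 28*s^6 - 465*s^5 - 990*s^4 - 282*s^3 - 72*s^2 + 156*s - 4)/(s^12 + 15*s^11 + 75*s^10 + 131*s^9 + 66*s^8 + 210*s^7 + 162*s^6 + 84*s^5 + 132*s^4 + 68*s^3 + 24*s^2 + 24*s + 8)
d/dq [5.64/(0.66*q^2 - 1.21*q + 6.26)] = (6.8244 - 7.4448*q)/(0.66*q^2 - 1.21*q + 6.26)^2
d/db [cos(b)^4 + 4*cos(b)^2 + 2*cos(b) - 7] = -2*(11*cos(b)/2 + cos(3*b)/2 + 1)*sin(b)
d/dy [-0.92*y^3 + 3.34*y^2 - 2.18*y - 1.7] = -2.76*y^2 + 6.68*y - 2.18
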